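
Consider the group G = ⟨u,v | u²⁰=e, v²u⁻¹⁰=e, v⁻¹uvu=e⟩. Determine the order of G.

Enumerate words in the generators, reducing via the relations: the distinct elements are
  {e, u, v, uv, u², u³, u⁴, u⁵, u⁶, u⁷, u⁸, u⁹, u²v, u³v, u¹², u¹³, u¹¹, u¹⁰, u¹⁴, u¹⁵, u¹⁶, u¹⁷, u¹⁸, u¹⁹, u⁴v, u⁵v, u⁶v, u⁷v, u⁸v, u⁹v, v⁻¹, uv⁻¹, u²v⁻¹, u³v⁻¹, u⁴v⁻¹, u⁵v⁻¹, u⁶v⁻¹, u⁷v⁻¹, u⁸v⁻¹, u⁹v⁻¹}.
No further products give new elements, so |G| = 40.

Answer: 40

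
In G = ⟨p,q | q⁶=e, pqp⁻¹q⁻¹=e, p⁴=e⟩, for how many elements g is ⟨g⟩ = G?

⟨g⟩ = G would require ord(g) = |G| = 24, but the maximum element order in G is 12 < 24. So G is not cyclic and no single element generates it: the count is 0.

Answer: 0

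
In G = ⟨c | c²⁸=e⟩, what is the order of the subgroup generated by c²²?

|⟨c²²⟩| equals the order of c²². Compute successive powers until reaching e:
  (c²²)¹ = c²², (c²²)² = c¹⁶, (c²²)³ = c¹⁰, (c²²)⁴ = c⁴, (c²²)⁵ = c²⁶, (c²²)⁶ = c²⁰, (c²²)⁷ = c¹⁴, (c²²)⁸ = c⁸, (c²²)⁹ = c², (c²²)¹⁰ = c²⁴, (c²²)¹¹ = c¹⁸, (c²²)¹² = c¹², (c²²)¹³ = c⁶, (c²²)¹⁴ = e.
The smallest positive k with (c²²)ᵏ = e is 14, so |⟨c²²⟩| = 14.

Answer: 14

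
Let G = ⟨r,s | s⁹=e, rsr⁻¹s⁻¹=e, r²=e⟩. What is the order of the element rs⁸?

Compute successive powers until reaching e:
  (rs⁸)¹ = rs⁸, (rs⁸)² = s⁷, (rs⁸)³ = rs⁶, (rs⁸)⁴ = s⁵, (rs⁸)⁵ = rs⁴, (rs⁸)⁶ = s³, (rs⁸)⁷ = rs², (rs⁸)⁸ = s, (rs⁸)⁹ = r, (rs⁸)¹⁰ = s⁸, (rs⁸)¹¹ = rs⁷, (rs⁸)¹² = s⁶, (rs⁸)¹³ = rs⁵, (rs⁸)¹⁴ = s⁴, (rs⁸)¹⁵ = rs³, (rs⁸)¹⁶ = s², (rs⁸)¹⁷ = rs, (rs⁸)¹⁸ = e.
The smallest positive k with (rs⁸)ᵏ = e is 18.

Answer: 18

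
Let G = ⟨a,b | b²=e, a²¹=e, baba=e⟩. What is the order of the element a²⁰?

Compute successive powers until reaching e:
  (a²⁰)¹ = a²⁰, (a²⁰)² = a¹⁹, (a²⁰)³ = a¹⁸, (a²⁰)⁴ = a¹⁷, (a²⁰)⁵ = a¹⁶, (a²⁰)⁶ = a¹⁵, (a²⁰)⁷ = a¹⁴, (a²⁰)⁸ = a¹³, (a²⁰)⁹ = a¹², (a²⁰)¹⁰ = a¹¹, (a²⁰)¹¹ = a¹⁰, (a²⁰)¹² = a⁹, (a²⁰)¹³ = a⁸, (a²⁰)¹⁴ = a⁷, (a²⁰)¹⁵ = a⁶, (a²⁰)¹⁶ = a⁵, (a²⁰)¹⁷ = a⁴, (a²⁰)¹⁸ = a³, (a²⁰)¹⁹ = a², (a²⁰)²⁰ = a, (a²⁰)²¹ = e.
The smallest positive k with (a²⁰)ᵏ = e is 21.

Answer: 21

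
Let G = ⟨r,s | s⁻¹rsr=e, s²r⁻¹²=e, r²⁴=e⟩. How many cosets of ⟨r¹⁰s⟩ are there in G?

First find ord(r¹⁰s) by computing successive powers:
  (r¹⁰s)¹ = r¹⁰s, (r¹⁰s)² = r¹², (r¹⁰s)³ = r¹⁰s⁻¹, (r¹⁰s)⁴ = e.
So |⟨r¹⁰s⟩| = ord(r¹⁰s) = 4. With |G| = 48, by Lagrange [G : ⟨r¹⁰s⟩] = 48/4 = 12.

Answer: 12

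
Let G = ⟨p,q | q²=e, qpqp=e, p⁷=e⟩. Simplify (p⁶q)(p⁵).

Compute (p⁶q) · (p⁵) by multiplying left to right and reducing via the relations at each step:
  (p⁶q) · p⁵ = pq

Answer: pq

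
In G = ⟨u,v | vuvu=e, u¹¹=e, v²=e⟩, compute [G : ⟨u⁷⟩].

First find ord(u⁷) by computing successive powers:
  (u⁷)¹ = u⁷, (u⁷)² = u³, (u⁷)³ = u¹⁰, (u⁷)⁴ = u⁶, (u⁷)⁵ = u², (u⁷)⁶ = u⁹, (u⁷)⁷ = u⁵, (u⁷)⁸ = u, (u⁷)⁹ = u⁸, (u⁷)¹⁰ = u⁴, (u⁷)¹¹ = e.
So |⟨u⁷⟩| = ord(u⁷) = 11. With |G| = 22, by Lagrange [G : ⟨u⁷⟩] = 22/11 = 2.

Answer: 2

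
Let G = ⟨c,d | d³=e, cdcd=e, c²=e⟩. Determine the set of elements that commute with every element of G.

An element z ∈ Z(G) iff z commutes with every generator.
For example e is central: e·c = c = c·e; e·d = d = d·e.
Whereas c ∉ Z(G) since c·d = cd ≠ cd² = d·c.
Checking each of the 6 elements this way gives Z(G) = {e}, of order 1.

Answer: {e}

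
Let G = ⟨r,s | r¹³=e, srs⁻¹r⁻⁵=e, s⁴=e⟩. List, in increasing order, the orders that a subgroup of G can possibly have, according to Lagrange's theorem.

|G| = 52 = 2² · 13. By Lagrange's theorem the order of any subgroup divides 52; the divisors of 52 are 1, 2, 4, 13, 26, 52.

Answer: 1, 2, 4, 13, 26, 52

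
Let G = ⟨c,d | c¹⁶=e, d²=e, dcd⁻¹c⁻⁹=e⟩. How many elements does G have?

Enumerate words in the generators, reducing via the relations: the distinct elements are
  {c, d, e, cd, c², c³, c⁴, c⁵, c⁶, c⁷, c⁸, c⁹, c²d, c³d, c¹², c¹³, c¹¹, c¹⁰, c¹⁴, c¹⁵, c⁴d, c⁵d, c⁶d, c⁷d, c⁸d, c⁹d, c¹²d, c¹³d, c¹¹d, c¹⁰d, c¹⁴d, c¹⁵d}.
No further products give new elements, so |G| = 32.

Answer: 32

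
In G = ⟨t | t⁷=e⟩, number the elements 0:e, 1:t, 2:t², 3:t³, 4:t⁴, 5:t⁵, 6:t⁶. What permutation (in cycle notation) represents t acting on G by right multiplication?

(0 1 2 3 4 5 6)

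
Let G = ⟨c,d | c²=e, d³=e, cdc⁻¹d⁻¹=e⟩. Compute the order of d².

Compute successive powers until reaching e:
  (d²)¹ = d², (d²)² = d, (d²)³ = e.
The smallest positive k with (d²)ᵏ = e is 3.

Answer: 3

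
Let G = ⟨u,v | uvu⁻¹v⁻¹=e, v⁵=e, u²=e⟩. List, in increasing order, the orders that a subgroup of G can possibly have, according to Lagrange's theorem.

|G| = 10 = 2 · 5. By Lagrange's theorem the order of any subgroup divides 10; the divisors of 10 are 1, 2, 5, 10.

Answer: 1, 2, 5, 10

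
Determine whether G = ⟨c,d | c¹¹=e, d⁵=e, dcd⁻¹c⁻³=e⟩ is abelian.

c·d = cd but d·c = c³d, so c·d ≠ d·c and G is not abelian.

Answer: No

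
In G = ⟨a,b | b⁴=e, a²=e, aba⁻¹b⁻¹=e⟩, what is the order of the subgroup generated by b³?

|⟨b³⟩| equals the order of b³. Compute successive powers until reaching e:
  (b³)¹ = b³, (b³)² = b², (b³)³ = b, (b³)⁴ = e.
The smallest positive k with (b³)ᵏ = e is 4, so |⟨b³⟩| = 4.

Answer: 4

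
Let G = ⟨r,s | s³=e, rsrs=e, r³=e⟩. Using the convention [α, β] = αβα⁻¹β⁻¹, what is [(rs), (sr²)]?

[(rs), (sr²)] = (rs)·(sr²)·(rs)⁻¹·(sr²)⁻¹.
  (rs) · (sr²) = r²s
  (r²s) · (rs) = r
  r · (rs²) = r²s²

Answer: r²s²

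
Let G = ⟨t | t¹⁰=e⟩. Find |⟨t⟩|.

|⟨t⟩| equals the order of t. Compute successive powers until reaching e:
  t¹ = t, t² = t², t³ = t³, t⁴ = t⁴, t⁵ = t⁵, t⁶ = t⁶, t⁷ = t⁷, t⁸ = t⁸, t⁹ = t⁹, t¹⁰ = e.
The smallest positive k with tᵏ = e is 10, so |⟨t⟩| = 10.

Answer: 10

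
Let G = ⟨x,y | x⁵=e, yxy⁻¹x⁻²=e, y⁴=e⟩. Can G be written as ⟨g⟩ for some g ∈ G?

Every cyclic group is abelian. But x·y = xy while y·x = x²y, so x·y ≠ y·x and G is not abelian. Hence G is not cyclic.

Answer: No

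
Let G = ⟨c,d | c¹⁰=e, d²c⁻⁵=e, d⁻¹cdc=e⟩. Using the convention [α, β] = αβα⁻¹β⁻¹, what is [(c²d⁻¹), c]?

[(c²d⁻¹), c] = (c²d⁻¹)·c·(c²d⁻¹)⁻¹·c⁻¹.
  (c²d⁻¹) · c = cd⁻¹
  (cd⁻¹) · (c²d) = c⁹
  (c⁹) · (c⁹) = c⁸

Answer: c⁸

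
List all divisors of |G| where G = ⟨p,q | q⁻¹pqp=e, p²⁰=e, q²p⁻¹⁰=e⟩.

|G| = 40 = 2³ · 5. By Lagrange's theorem the order of any subgroup divides 40; the divisors of 40 are 1, 2, 4, 5, 8, 10, 20, 40.

Answer: 1, 2, 4, 5, 8, 10, 20, 40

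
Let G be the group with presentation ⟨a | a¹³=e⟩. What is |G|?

G is generated by a single element, so G is cyclic. The relator gives a¹³ = e and no smaller power is forced to be e, so the 13 powers {a, e, a², a³, a⁴, a⁵, a⁶, a⁷, a⁸, a⁹, a¹², a¹¹, a¹⁰} are distinct. Hence |G| = 13.

Answer: 13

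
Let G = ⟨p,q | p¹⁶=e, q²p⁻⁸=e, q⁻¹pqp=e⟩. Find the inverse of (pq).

The order of (pq) is 4 (smallest k with (pq)ᵏ = e), so (pq)⁻¹ = (pq)³ = pq⁻¹.
Check: (pq) · (pq⁻¹) → (pq) · p = q;   q · q⁻¹ = e, giving e as required.

Answer: pq⁻¹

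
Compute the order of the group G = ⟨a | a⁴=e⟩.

G is generated by a single element, so G is cyclic. The relator gives a⁴ = e and no smaller power is forced to be e, so the 4 powers {a, e, a², a³} are distinct. Hence |G| = 4.

Answer: 4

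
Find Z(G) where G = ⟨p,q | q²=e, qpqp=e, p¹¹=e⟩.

An element z ∈ Z(G) iff z commutes with every generator.
For example e is central: e·p = p = p·e; e·q = q = q·e.
Whereas p ∉ Z(G) since p·q = pq ≠ p¹⁰q = q·p.
Checking each of the 22 elements this way gives Z(G) = {e}, of order 1.

Answer: {e}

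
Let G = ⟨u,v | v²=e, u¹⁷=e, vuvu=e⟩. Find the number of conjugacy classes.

The conjugacy classes (representative and size) are:
  [e] (size 1), [u¹⁶] (size 2), [u²] (size 2), [u³] (size 2), [u¹³] (size 2), [u¹²] (size 2), [u⁶] (size 2), [u¹⁰] (size 2), [u⁹] (size 2), [u⁷v] (size 17).
Class equation: 1 + 2 + 2 + 2 + 2 + 2 + 2 + 2 + 2 + 17 = 34 = |G|. So G has 10 conjugacy classes.

Answer: 10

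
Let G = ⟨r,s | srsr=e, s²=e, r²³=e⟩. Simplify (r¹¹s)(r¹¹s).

Compute (r¹¹s) · (r¹¹s) by multiplying left to right and reducing via the relations at each step:
  (r¹¹s) · r¹¹ = s
  s · s = e

Answer: e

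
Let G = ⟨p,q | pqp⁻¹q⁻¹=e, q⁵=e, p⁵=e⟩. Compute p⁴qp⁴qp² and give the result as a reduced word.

Multiply left to right, reducing at each step:
  (p⁴) · q = p⁴q
  (p⁴q) · p⁴ = p³q
  (p³q) · q = p³q²
  (p³q²) · p² = q²

Answer: q²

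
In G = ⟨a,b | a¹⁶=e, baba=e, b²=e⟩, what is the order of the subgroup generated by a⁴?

|⟨a⁴⟩| equals the order of a⁴. Compute successive powers until reaching e:
  (a⁴)¹ = a⁴, (a⁴)² = a⁸, (a⁴)³ = a¹², (a⁴)⁴ = e.
The smallest positive k with (a⁴)ᵏ = e is 4, so |⟨a⁴⟩| = 4.

Answer: 4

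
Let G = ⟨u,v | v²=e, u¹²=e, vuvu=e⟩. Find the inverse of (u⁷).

The order of (u⁷) is 12 (smallest k with (u⁷)ᵏ = e), so (u⁷)⁻¹ = (u⁷)¹¹ = u⁵.
Check: (u⁷) · (u⁵) → (u⁷) · u⁵ = e, giving e as required.

Answer: u⁵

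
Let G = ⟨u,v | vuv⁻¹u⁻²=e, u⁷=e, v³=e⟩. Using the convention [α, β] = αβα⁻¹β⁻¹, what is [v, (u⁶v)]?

[v, (u⁶v)] = v·(u⁶v)·v⁻¹·(u⁶v)⁻¹.
  v · (u⁶v) = u⁵v²
  (u⁵v²) · (v²) = u⁵v
  (u⁵v) · (u⁴v²) = u⁶

Answer: u⁶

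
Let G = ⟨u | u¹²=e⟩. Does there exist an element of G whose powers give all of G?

|G| = 12. The element u has order 12 (its powers give 12 distinct elements), so ⟨u⟩ = G and G is cyclic.

Answer: Yes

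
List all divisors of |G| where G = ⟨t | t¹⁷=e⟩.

|G| = 17 = 17. By Lagrange's theorem the order of any subgroup divides 17; the divisors of 17 are 1, 17.

Answer: 1, 17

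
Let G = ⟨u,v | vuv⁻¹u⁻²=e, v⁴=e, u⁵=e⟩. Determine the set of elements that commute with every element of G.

An element z ∈ Z(G) iff z commutes with every generator.
For example e is central: e·u = u = u·e; e·v = v = v·e.
Whereas u ∉ Z(G) since u·v = uv ≠ u²v = v·u.
Checking each of the 20 elements this way gives Z(G) = {e}, of order 1.

Answer: {e}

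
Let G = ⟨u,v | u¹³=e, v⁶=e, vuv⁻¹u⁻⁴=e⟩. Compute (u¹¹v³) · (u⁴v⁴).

Compute (u¹¹v³) · (u⁴v⁴) by multiplying left to right and reducing via the relations at each step:
  (u¹¹v³) · u⁴ = u⁷v³
  (u⁷v³) · v⁴ = u⁷v

Answer: u⁷v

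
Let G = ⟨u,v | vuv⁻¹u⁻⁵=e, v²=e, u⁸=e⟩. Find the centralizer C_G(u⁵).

⟨u⁵⟩ ⊆ C_G(u⁵) since powers of u⁵ commute with u⁵; so |C_G(u⁵)| ≥ |⟨u⁵⟩| = 8.
By orbit–stabilizer, |C_G(u⁵)| = |G| / |conj. class of u⁵| = 16 / 2 = 8.
The 8 elements commuting with u⁵ are {e, u, u², u³, u⁴, u⁵, u⁶, u⁷}.

Answer: {e, u, u², u³, u⁴, u⁵, u⁶, u⁷}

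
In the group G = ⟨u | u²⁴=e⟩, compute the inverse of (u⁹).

The order of (u⁹) is 8 (smallest k with (u⁹)ᵏ = e), so (u⁹)⁻¹ = (u⁹)⁷ = u¹⁵.
Check: (u⁹) · (u¹⁵) → (u⁹) · u¹⁵ = e, giving e as required.

Answer: u¹⁵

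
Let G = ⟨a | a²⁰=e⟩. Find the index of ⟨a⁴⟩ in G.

First find ord(a⁴) by computing successive powers:
  (a⁴)¹ = a⁴, (a⁴)² = a⁸, (a⁴)³ = a¹², (a⁴)⁴ = a¹⁶, (a⁴)⁵ = e.
So |⟨a⁴⟩| = ord(a⁴) = 5. With |G| = 20, by Lagrange [G : ⟨a⁴⟩] = 20/5 = 4.

Answer: 4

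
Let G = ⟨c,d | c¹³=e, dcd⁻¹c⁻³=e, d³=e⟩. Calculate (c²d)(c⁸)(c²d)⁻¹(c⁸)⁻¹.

[(c²d), (c⁸)] = (c²d)·(c⁸)·(c²d)⁻¹·(c⁸)⁻¹.
  (c²d) · (c⁸) = d
  d · (c⁸d²) = c¹¹
  (c¹¹) · (c⁵) = c³

Answer: c³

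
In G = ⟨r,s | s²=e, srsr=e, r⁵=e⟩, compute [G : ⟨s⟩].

First find ord(s) by computing successive powers:
  s¹ = s, s² = e.
So |⟨s⟩| = ord(s) = 2. With |G| = 10, by Lagrange [G : ⟨s⟩] = 10/2 = 5.

Answer: 5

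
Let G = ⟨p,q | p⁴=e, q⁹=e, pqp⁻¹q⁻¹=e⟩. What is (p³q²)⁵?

Compute successive powers of (p³q²), reducing at each step:
  (p³q²)²: (p³q²) · p³ = p²q²;   (p²q²) · q² = p²q⁴
  (p³q²)³: (p²q⁴) · p³ = pq⁴;   (pq⁴) · q² = pq⁶
  (p³q²)⁴: (pq⁶) · p³ = q⁶;   (q⁶) · q² = q⁸
  (p³q²)⁵: (q⁸) · p³ = p³q⁸;   (p³q⁸) · q² = p³q

Answer: p³q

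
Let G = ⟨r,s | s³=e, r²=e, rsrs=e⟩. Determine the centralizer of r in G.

⟨r⟩ ⊆ C_G(r) since powers of r commute with r; so |C_G(r)| ≥ |⟨r⟩| = 2.
By orbit–stabilizer, |C_G(r)| = |G| / |conj. class of r| = 6 / 3 = 2.
The 2 elements commuting with r are {e, r}.

Answer: {e, r}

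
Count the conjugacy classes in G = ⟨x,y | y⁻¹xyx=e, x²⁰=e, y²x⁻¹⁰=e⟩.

The conjugacy classes (representative and size) are:
  [e] (size 1), [x] (size 2), [x²] (size 2), [x³] (size 2), [x⁴] (size 2), [x⁵] (size 2), [x¹⁴] (size 2), [x⁷] (size 2), [x⁸] (size 2), [x¹¹] (size 2), [x¹⁰] (size 1), [x²y⁻¹] (size 10), [x⁹y] (size 10).
Class equation: 1 + 2 + 2 + 2 + 2 + 2 + 2 + 2 + 2 + 2 + 1 + 10 + 10 = 40 = |G|. So G has 13 conjugacy classes.

Answer: 13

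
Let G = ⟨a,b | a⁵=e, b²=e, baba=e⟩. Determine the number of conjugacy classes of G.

The conjugacy classes (representative and size) are:
  [e] (size 1), [a] (size 2), [a²] (size 2), [b] (size 5).
Class equation: 1 + 2 + 2 + 5 = 10 = |G|. So G has 4 conjugacy classes.

Answer: 4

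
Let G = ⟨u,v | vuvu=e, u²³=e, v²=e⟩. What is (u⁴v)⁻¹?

The order of (u⁴v) is 2 (smallest k with (u⁴v)ᵏ = e), so (u⁴v)⁻¹ = (u⁴v)¹ = u⁴v.
Check: (u⁴v) · (u⁴v) → (u⁴v) · u⁴ = v;   v · v = e, giving e as required.

Answer: u⁴v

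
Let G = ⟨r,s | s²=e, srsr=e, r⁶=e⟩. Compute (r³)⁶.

Compute successive powers of (r³), reducing at each step:
  (r³)²: (r³) · r³ = e
  (r³)³: e · r³ = r³
  (r³)⁴: (r³) · r³ = e
  (r³)⁵: e · r³ = r³
  (r³)⁶: (r³) · r³ = e

Answer: e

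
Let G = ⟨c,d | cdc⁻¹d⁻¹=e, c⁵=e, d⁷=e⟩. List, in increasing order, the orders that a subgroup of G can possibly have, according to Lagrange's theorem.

|G| = 35 = 5 · 7. By Lagrange's theorem the order of any subgroup divides 35; the divisors of 35 are 1, 5, 7, 35.

Answer: 1, 5, 7, 35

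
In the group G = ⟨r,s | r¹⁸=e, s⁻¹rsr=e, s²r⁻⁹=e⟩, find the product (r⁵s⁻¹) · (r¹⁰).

Compute (r⁵s⁻¹) · (r¹⁰) by multiplying left to right and reducing via the relations at each step:
  (r⁵s⁻¹) · r¹⁰ = r⁴s

Answer: r⁴s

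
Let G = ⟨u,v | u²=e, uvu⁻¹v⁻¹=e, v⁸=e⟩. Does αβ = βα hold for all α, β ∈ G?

Each pair of generators commutes: u·v = uv = v·u. Since the generators pairwise commute, every element of G commutes with every other, so G is abelian.

Answer: Yes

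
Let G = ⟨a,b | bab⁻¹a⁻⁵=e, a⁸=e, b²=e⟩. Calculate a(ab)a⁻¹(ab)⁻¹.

[a, (ab)] = a·(ab)·a⁻¹·(ab)⁻¹.
  a · (ab) = a²b
  (a²b) · (a⁷) = a⁵b
  (a⁵b) · (a³b) = a⁴

Answer: a⁴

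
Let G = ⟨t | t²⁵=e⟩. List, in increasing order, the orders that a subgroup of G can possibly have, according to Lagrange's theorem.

|G| = 25 = 5². By Lagrange's theorem the order of any subgroup divides 25; the divisors of 25 are 1, 5, 25.

Answer: 1, 5, 25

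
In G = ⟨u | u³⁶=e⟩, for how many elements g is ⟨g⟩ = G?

G is cyclic of order 36. An element generates G iff its order is 36, and a cyclic group of order 36 has exactly φ(36) = 12 such elements.

Answer: 12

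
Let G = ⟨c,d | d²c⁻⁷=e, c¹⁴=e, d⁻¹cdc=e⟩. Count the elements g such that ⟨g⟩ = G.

⟨g⟩ = G would require ord(g) = |G| = 28, but the maximum element order in G is 14 < 28. So G is not cyclic and no single element generates it: the count is 0.

Answer: 0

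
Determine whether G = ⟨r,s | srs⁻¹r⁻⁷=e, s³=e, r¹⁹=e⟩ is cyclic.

Every cyclic group is abelian. But r·s = rs while s·r = r⁷s, so r·s ≠ s·r and G is not abelian. Hence G is not cyclic.

Answer: No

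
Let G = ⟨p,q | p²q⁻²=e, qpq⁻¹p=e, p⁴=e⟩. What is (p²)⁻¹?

The order of (p²) is 2 (smallest k with (p²)ᵏ = e), so (p²)⁻¹ = (p²)¹ = p².
Check: (p²) · (p²) → (p²) · p² = e, giving e as required.

Answer: p²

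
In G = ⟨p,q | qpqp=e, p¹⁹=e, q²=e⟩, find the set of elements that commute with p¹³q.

⟨p¹³q⟩ ⊆ C_G(p¹³q) since powers of p¹³q commute with p¹³q; so |C_G(p¹³q)| ≥ |⟨p¹³q⟩| = 2.
By orbit–stabilizer, |C_G(p¹³q)| = |G| / |conj. class of p¹³q| = 38 / 19 = 2.
The 2 elements commuting with p¹³q are {e, p¹³q}.

Answer: {e, p¹³q}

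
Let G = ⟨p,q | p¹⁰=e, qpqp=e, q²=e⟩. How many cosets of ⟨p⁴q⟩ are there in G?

First find ord(p⁴q) by computing successive powers:
  (p⁴q)¹ = p⁴q, (p⁴q)² = e.
So |⟨p⁴q⟩| = ord(p⁴q) = 2. With |G| = 20, by Lagrange [G : ⟨p⁴q⟩] = 20/2 = 10.

Answer: 10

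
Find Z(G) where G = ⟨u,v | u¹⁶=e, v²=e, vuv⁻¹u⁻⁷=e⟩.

An element z ∈ Z(G) iff z commutes with every generator.
For example u⁸ is central: (u⁸)·u = u⁹ = u·(u⁸); (u⁸)·v = u⁸v = v·(u⁸).
Whereas u ∉ Z(G) since u·v = uv ≠ u⁷v = v·u.
Checking each of the 32 elements this way gives Z(G) = {e, u⁸}, of order 2.

Answer: {e, u⁸}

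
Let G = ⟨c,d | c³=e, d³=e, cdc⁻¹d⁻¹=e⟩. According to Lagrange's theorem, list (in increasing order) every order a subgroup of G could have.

|G| = 9 = 3². By Lagrange's theorem the order of any subgroup divides 9; the divisors of 9 are 1, 3, 9.

Answer: 1, 3, 9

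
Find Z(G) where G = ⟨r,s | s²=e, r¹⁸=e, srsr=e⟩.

An element z ∈ Z(G) iff z commutes with every generator.
For example r⁹ is central: (r⁹)·r = r¹⁰ = r·(r⁹); (r⁹)·s = r⁹s = s·(r⁹).
Whereas r ∉ Z(G) since r·s = rs ≠ r¹⁷s = s·r.
Checking each of the 36 elements this way gives Z(G) = {e, r⁹}, of order 2.

Answer: {e, r⁹}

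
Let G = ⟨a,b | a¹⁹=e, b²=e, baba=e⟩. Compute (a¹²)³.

Compute successive powers of (a¹²), reducing at each step:
  (a¹²)²: (a¹²) · a¹² = a⁵
  (a¹²)³: (a⁵) · a¹² = a¹⁷

Answer: a¹⁷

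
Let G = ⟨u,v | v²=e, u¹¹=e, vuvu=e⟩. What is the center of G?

An element z ∈ Z(G) iff z commutes with every generator.
For example e is central: e·u = u = u·e; e·v = v = v·e.
Whereas u ∉ Z(G) since u·v = uv ≠ u¹⁰v = v·u.
Checking each of the 22 elements this way gives Z(G) = {e}, of order 1.

Answer: {e}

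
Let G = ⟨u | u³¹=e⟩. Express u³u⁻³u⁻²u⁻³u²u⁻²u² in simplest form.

Multiply left to right, reducing at each step:
  (u³) · u⁻³ = e
  e · u⁻² = u²⁹
  (u²⁹) · u⁻³ = u²⁶
  (u²⁶) · u² = u²⁸
  (u²⁸) · u⁻² = u²⁶
  (u²⁶) · u² = u²⁸

Answer: u²⁸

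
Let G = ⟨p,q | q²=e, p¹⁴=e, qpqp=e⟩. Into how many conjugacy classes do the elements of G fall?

The conjugacy classes (representative and size) are:
  [e] (size 1), [p¹³] (size 2), [p²] (size 2), [p³] (size 2), [p¹⁰] (size 2), [p⁵] (size 2), [p⁸] (size 2), [p⁷] (size 1), [p⁶q] (size 7), [p⁹q] (size 7).
Class equation: 1 + 2 + 2 + 2 + 2 + 2 + 2 + 1 + 7 + 7 = 28 = |G|. So G has 10 conjugacy classes.

Answer: 10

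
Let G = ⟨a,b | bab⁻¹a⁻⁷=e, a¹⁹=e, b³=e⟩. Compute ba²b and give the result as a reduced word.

Multiply left to right, reducing at each step:
  b · a² = a¹⁴b
  (a¹⁴b) · b = a¹⁴b²

Answer: a¹⁴b²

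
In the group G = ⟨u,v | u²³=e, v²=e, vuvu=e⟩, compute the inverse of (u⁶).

The order of (u⁶) is 23 (smallest k with (u⁶)ᵏ = e), so (u⁶)⁻¹ = (u⁶)²² = u¹⁷.
Check: (u⁶) · (u¹⁷) → (u⁶) · u¹⁷ = e, giving e as required.

Answer: u¹⁷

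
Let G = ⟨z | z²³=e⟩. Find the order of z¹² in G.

Compute successive powers until reaching e:
  (z¹²)¹ = z¹², (z¹²)² = z, (z¹²)³ = z¹³, (z¹²)⁴ = z², (z¹²)⁵ = z¹⁴, (z¹²)⁶ = z³, (z¹²)⁷ = z¹⁵, (z¹²)⁸ = z⁴, (z¹²)⁹ = z¹⁶, (z¹²)¹⁰ = z⁵, (z¹²)¹¹ = z¹⁷, (z¹²)¹² = z⁶, (z¹²)¹³ = z¹⁸, (z¹²)¹⁴ = z⁷, (z¹²)¹⁵ = z¹⁹, (z¹²)¹⁶ = z⁸, (z¹²)¹⁷ = z²⁰, (z¹²)¹⁸ = z⁹, (z¹²)¹⁹ = z²¹, (z¹²)²⁰ = z¹⁰, (z¹²)²¹ = z²², (z¹²)²² = z¹¹, (z¹²)²³ = e.
The smallest positive k with (z¹²)ᵏ = e is 23.

Answer: 23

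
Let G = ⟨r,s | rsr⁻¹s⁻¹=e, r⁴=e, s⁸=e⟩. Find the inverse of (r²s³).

The order of (r²s³) is 8 (smallest k with (r²s³)ᵏ = e), so (r²s³)⁻¹ = (r²s³)⁷ = r²s⁵.
Check: (r²s³) · (r²s⁵) → (r²s³) · r² = s³;   (s³) · s⁵ = e, giving e as required.

Answer: r²s⁵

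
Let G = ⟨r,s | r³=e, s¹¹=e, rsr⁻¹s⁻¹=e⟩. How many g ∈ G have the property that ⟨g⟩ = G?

G is cyclic of order 33. An element generates G iff its order is 33, and a cyclic group of order 33 has exactly φ(33) = 20 such elements.

Answer: 20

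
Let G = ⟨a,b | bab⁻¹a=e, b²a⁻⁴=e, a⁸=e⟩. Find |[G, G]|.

G' = [G, G] is generated by all commutators. The generator-pair commutators are: [a, b] = a².
The subgroup they normally generate is {e, a², a⁴, a⁶}, of order 4.
Check: |G/G'| = 16/4 = 4 is the order of the abelianisation.

Answer: 4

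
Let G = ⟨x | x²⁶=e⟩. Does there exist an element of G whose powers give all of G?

|G| = 26. The element x has order 26 (its powers give 26 distinct elements), so ⟨x⟩ = G and G is cyclic.

Answer: Yes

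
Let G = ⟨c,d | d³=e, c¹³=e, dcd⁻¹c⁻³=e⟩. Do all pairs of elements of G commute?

c·d = cd but d·c = c³d, so c·d ≠ d·c and G is not abelian.

Answer: No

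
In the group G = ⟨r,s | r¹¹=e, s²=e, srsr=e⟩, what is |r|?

Compute successive powers until reaching e:
  r¹ = r, r² = r², r³ = r³, r⁴ = r⁴, r⁵ = r⁵, r⁶ = r⁶, r⁷ = r⁷, r⁸ = r⁸, r⁹ = r⁹, r¹⁰ = r¹⁰, r¹¹ = e.
The smallest positive k with rᵏ = e is 11.

Answer: 11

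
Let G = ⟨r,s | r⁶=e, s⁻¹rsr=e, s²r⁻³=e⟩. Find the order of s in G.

Compute successive powers until reaching e:
  s¹ = s, s² = r³, s³ = s⁻¹, s⁴ = e.
The smallest positive k with sᵏ = e is 4.

Answer: 4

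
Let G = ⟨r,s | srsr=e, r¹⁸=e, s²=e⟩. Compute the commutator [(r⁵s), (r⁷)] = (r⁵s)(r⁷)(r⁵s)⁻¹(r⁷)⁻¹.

[(r⁵s), (r⁷)] = (r⁵s)·(r⁷)·(r⁵s)⁻¹·(r⁷)⁻¹.
  (r⁵s) · (r⁷) = r¹⁶s
  (r¹⁶s) · (r⁵s) = r¹¹
  (r¹¹) · (r¹¹) = r⁴

Answer: r⁴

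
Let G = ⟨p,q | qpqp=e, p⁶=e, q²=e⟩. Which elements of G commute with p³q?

⟨p³q⟩ ⊆ C_G(p³q) since powers of p³q commute with p³q; so |C_G(p³q)| ≥ |⟨p³q⟩| = 2.
By orbit–stabilizer, |C_G(p³q)| = |G| / |conj. class of p³q| = 12 / 3 = 4.
The 4 elements commuting with p³q are {e, p³, q, p³q}.

Answer: {e, p³, q, p³q}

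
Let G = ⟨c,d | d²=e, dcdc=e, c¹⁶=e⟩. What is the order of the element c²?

Compute successive powers until reaching e:
  (c²)¹ = c², (c²)² = c⁴, (c²)³ = c⁶, (c²)⁴ = c⁸, (c²)⁵ = c¹⁰, (c²)⁶ = c¹², (c²)⁷ = c¹⁴, (c²)⁸ = e.
The smallest positive k with (c²)ᵏ = e is 8.

Answer: 8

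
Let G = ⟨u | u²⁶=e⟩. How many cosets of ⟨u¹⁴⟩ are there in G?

First find ord(u¹⁴) by computing successive powers:
  (u¹⁴)¹ = u¹⁴, (u¹⁴)² = u², (u¹⁴)³ = u¹⁶, (u¹⁴)⁴ = u⁴, (u¹⁴)⁵ = u¹⁸, (u¹⁴)⁶ = u⁶, (u¹⁴)⁷ = u²⁰, (u¹⁴)⁸ = u⁸, (u¹⁴)⁹ = u²², (u¹⁴)¹⁰ = u¹⁰, (u¹⁴)¹¹ = u²⁴, (u¹⁴)¹² = u¹², (u¹⁴)¹³ = e.
So |⟨u¹⁴⟩| = ord(u¹⁴) = 13. With |G| = 26, by Lagrange [G : ⟨u¹⁴⟩] = 26/13 = 2.

Answer: 2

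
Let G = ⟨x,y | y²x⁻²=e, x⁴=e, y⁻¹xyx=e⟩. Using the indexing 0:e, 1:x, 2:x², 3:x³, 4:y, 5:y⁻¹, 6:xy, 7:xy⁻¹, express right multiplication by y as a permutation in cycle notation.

(0 4 2 5)(1 6 3 7)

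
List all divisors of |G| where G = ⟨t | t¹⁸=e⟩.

|G| = 18 = 2 · 3². By Lagrange's theorem the order of any subgroup divides 18; the divisors of 18 are 1, 2, 3, 6, 9, 18.

Answer: 1, 2, 3, 6, 9, 18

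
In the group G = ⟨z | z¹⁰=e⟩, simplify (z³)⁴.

Compute successive powers of (z³), reducing at each step:
  (z³)²: (z³) · z³ = z⁶
  (z³)³: (z⁶) · z³ = z⁹
  (z³)⁴: (z⁹) · z³ = z²

Answer: z²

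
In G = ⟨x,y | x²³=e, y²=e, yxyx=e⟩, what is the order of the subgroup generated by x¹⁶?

|⟨x¹⁶⟩| equals the order of x¹⁶. Compute successive powers until reaching e:
  (x¹⁶)¹ = x¹⁶, (x¹⁶)² = x⁹, (x¹⁶)³ = x², (x¹⁶)⁴ = x¹⁸, (x¹⁶)⁵ = x¹¹, (x¹⁶)⁶ = x⁴, (x¹⁶)⁷ = x²⁰, (x¹⁶)⁸ = x¹³, (x¹⁶)⁹ = x⁶, (x¹⁶)¹⁰ = x²², (x¹⁶)¹¹ = x¹⁵, (x¹⁶)¹² = x⁸, (x¹⁶)¹³ = x, (x¹⁶)¹⁴ = x¹⁷, (x¹⁶)¹⁵ = x¹⁰, (x¹⁶)¹⁶ = x³, (x¹⁶)¹⁷ = x¹⁹, (x¹⁶)¹⁸ = x¹², (x¹⁶)¹⁹ = x⁵, (x¹⁶)²⁰ = x²¹, (x¹⁶)²¹ = x¹⁴, (x¹⁶)²² = x⁷, (x¹⁶)²³ = e.
The smallest positive k with (x¹⁶)ᵏ = e is 23, so |⟨x¹⁶⟩| = 23.

Answer: 23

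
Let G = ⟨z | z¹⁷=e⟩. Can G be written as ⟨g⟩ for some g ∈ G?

|G| = 17. The element z has order 17 (its powers give 17 distinct elements), so ⟨z⟩ = G and G is cyclic.

Answer: Yes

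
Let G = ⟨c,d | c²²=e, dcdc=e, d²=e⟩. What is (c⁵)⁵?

Compute successive powers of (c⁵), reducing at each step:
  (c⁵)²: (c⁵) · c⁵ = c¹⁰
  (c⁵)³: (c¹⁰) · c⁵ = c¹⁵
  (c⁵)⁴: (c¹⁵) · c⁵ = c²⁰
  (c⁵)⁵: (c²⁰) · c⁵ = c³

Answer: c³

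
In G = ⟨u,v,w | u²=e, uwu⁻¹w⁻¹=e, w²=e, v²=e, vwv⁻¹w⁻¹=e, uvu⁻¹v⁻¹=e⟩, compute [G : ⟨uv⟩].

First find ord(uv) by computing successive powers:
  (uv)¹ = uv, (uv)² = e.
So |⟨uv⟩| = ord(uv) = 2. With |G| = 8, by Lagrange [G : ⟨uv⟩] = 8/2 = 4.

Answer: 4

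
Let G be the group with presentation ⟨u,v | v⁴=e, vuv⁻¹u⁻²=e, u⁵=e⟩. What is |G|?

Enumerate words in the generators, reducing via the relations: the distinct elements are
  {e, u, v, uv, u², u³, u⁴, v², v³, uv², uv³, u²v, u³v, u⁴v, u²v², u²v³, u³v², u³v³, u⁴v², u⁴v³}.
No further products give new elements, so |G| = 20.

Answer: 20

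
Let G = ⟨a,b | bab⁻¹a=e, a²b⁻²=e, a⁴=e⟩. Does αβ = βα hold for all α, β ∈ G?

a·b = ab but b·a = ab⁻¹, so a·b ≠ b·a and G is not abelian.

Answer: No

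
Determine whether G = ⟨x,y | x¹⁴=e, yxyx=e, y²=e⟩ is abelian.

x·y = xy but y·x = x¹³y, so x·y ≠ y·x and G is not abelian.

Answer: No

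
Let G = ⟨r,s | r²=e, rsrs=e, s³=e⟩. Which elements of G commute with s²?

⟨s²⟩ ⊆ C_G(s²) since powers of s² commute with s²; so |C_G(s²)| ≥ |⟨s²⟩| = 3.
By orbit–stabilizer, |C_G(s²)| = |G| / |conj. class of s²| = 6 / 2 = 3.
The 3 elements commuting with s² are {e, s, s²}.

Answer: {e, s, s²}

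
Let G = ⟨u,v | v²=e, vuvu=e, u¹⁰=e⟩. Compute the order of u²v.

Compute successive powers until reaching e:
  (u²v)¹ = u²v, (u²v)² = e.
The smallest positive k with (u²v)ᵏ = e is 2.

Answer: 2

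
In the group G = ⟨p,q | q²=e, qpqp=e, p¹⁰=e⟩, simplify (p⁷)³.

Compute successive powers of (p⁷), reducing at each step:
  (p⁷)²: (p⁷) · p⁷ = p⁴
  (p⁷)³: (p⁴) · p⁷ = p

Answer: p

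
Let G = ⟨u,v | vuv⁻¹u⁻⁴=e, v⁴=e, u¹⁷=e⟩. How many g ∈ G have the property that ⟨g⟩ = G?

⟨g⟩ = G would require ord(g) = |G| = 68, but the maximum element order in G is 17 < 68. So G is not cyclic and no single element generates it: the count is 0.

Answer: 0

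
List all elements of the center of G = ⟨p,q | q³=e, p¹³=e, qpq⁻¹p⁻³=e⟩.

An element z ∈ Z(G) iff z commutes with every generator.
For example e is central: e·p = p = p·e; e·q = q = q·e.
Whereas p ∉ Z(G) since p·q = pq ≠ p³q = q·p.
Checking each of the 39 elements this way gives Z(G) = {e}, of order 1.

Answer: {e}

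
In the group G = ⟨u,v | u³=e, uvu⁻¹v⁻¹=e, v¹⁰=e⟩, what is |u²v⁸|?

Compute successive powers until reaching e:
  (u²v⁸)¹ = u²v⁸, (u²v⁸)² = uv⁶, (u²v⁸)³ = v⁴, (u²v⁸)⁴ = u²v², (u²v⁸)⁵ = u, (u²v⁸)⁶ = v⁸, (u²v⁸)⁷ = u²v⁶, (u²v⁸)⁸ = uv⁴, (u²v⁸)⁹ = v², (u²v⁸)¹⁰ = u², (u²v⁸)¹¹ = uv⁸, (u²v⁸)¹² = v⁶, (u²v⁸)¹³ = u²v⁴, (u²v⁸)¹⁴ = uv², (u²v⁸)¹⁵ = e.
The smallest positive k with (u²v⁸)ᵏ = e is 15.

Answer: 15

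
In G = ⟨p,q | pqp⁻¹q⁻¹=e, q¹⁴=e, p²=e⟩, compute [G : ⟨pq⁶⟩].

First find ord(pq⁶) by computing successive powers:
  (pq⁶)¹ = pq⁶, (pq⁶)² = q¹², (pq⁶)³ = pq⁴, (pq⁶)⁴ = q¹⁰, (pq⁶)⁵ = pq², (pq⁶)⁶ = q⁸, (pq⁶)⁷ = p, (pq⁶)⁸ = q⁶, (pq⁶)⁹ = pq¹², (pq⁶)¹⁰ = q⁴, (pq⁶)¹¹ = pq¹⁰, (pq⁶)¹² = q², (pq⁶)¹³ = pq⁸, (pq⁶)¹⁴ = e.
So |⟨pq⁶⟩| = ord(pq⁶) = 14. With |G| = 28, by Lagrange [G : ⟨pq⁶⟩] = 28/14 = 2.

Answer: 2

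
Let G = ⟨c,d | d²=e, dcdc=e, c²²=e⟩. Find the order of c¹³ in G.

Compute successive powers until reaching e:
  (c¹³)¹ = c¹³, (c¹³)² = c⁴, (c¹³)³ = c¹⁷, (c¹³)⁴ = c⁸, (c¹³)⁵ = c²¹, (c¹³)⁶ = c¹², (c¹³)⁷ = c³, (c¹³)⁸ = c¹⁶, (c¹³)⁹ = c⁷, (c¹³)¹⁰ = c²⁰, (c¹³)¹¹ = c¹¹, (c¹³)¹² = c², (c¹³)¹³ = c¹⁵, (c¹³)¹⁴ = c⁶, (c¹³)¹⁵ = c¹⁹, (c¹³)¹⁶ = c¹⁰, (c¹³)¹⁷ = c, (c¹³)¹⁸ = c¹⁴, (c¹³)¹⁹ = c⁵, (c¹³)²⁰ = c¹⁸, (c¹³)²¹ = c⁹, (c¹³)²² = e.
The smallest positive k with (c¹³)ᵏ = e is 22.

Answer: 22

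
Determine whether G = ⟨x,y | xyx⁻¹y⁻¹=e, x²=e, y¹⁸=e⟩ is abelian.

Each pair of generators commutes: x·y = xy = y·x. Since the generators pairwise commute, every element of G commutes with every other, so G is abelian.

Answer: Yes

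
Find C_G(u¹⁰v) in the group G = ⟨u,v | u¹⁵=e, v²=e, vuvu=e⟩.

⟨u¹⁰v⟩ ⊆ C_G(u¹⁰v) since powers of u¹⁰v commute with u¹⁰v; so |C_G(u¹⁰v)| ≥ |⟨u¹⁰v⟩| = 2.
By orbit–stabilizer, |C_G(u¹⁰v)| = |G| / |conj. class of u¹⁰v| = 30 / 15 = 2.
The 2 elements commuting with u¹⁰v are {e, u¹⁰v}.

Answer: {e, u¹⁰v}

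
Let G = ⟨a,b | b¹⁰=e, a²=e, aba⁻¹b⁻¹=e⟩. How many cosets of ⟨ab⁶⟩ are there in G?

First find ord(ab⁶) by computing successive powers:
  (ab⁶)¹ = ab⁶, (ab⁶)² = b², (ab⁶)³ = ab⁸, (ab⁶)⁴ = b⁴, (ab⁶)⁵ = a, (ab⁶)⁶ = b⁶, (ab⁶)⁷ = ab², (ab⁶)⁸ = b⁸, (ab⁶)⁹ = ab⁴, (ab⁶)¹⁰ = e.
So |⟨ab⁶⟩| = ord(ab⁶) = 10. With |G| = 20, by Lagrange [G : ⟨ab⁶⟩] = 20/10 = 2.

Answer: 2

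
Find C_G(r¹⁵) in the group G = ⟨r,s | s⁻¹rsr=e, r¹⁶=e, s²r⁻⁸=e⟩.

⟨r¹⁵⟩ ⊆ C_G(r¹⁵) since powers of r¹⁵ commute with r¹⁵; so |C_G(r¹⁵)| ≥ |⟨r¹⁵⟩| = 16.
By orbit–stabilizer, |C_G(r¹⁵)| = |G| / |conj. class of r¹⁵| = 32 / 2 = 16.
The 16 elements commuting with r¹⁵ are {e, r, r², r³, r⁴, r⁵, r⁶, r⁷, r⁸, r⁹, r¹⁰, r¹¹, r¹², r¹³, r¹⁴, r¹⁵}.

Answer: {e, r, r², r³, r⁴, r⁵, r⁶, r⁷, r⁸, r⁹, r¹⁰, r¹¹, r¹², r¹³, r¹⁴, r¹⁵}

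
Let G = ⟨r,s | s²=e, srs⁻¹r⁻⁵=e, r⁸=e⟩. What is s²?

Compute successive powers of s, reducing at each step:
  s²: s · s = e

Answer: e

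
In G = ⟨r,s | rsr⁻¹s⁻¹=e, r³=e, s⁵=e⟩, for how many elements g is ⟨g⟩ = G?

G is cyclic of order 15. An element generates G iff its order is 15, and a cyclic group of order 15 has exactly φ(15) = 8 such elements.

Answer: 8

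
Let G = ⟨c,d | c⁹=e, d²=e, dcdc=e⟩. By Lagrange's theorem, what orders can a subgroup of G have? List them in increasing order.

|G| = 18 = 2 · 3². By Lagrange's theorem the order of any subgroup divides 18; the divisors of 18 are 1, 2, 3, 6, 9, 18.

Answer: 1, 2, 3, 6, 9, 18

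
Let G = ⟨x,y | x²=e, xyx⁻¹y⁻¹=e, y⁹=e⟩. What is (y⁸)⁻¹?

The order of (y⁸) is 9 (smallest k with (y⁸)ᵏ = e), so (y⁸)⁻¹ = (y⁸)⁸ = y.
Check: (y⁸) · y → (y⁸) · y = e, giving e as required.

Answer: y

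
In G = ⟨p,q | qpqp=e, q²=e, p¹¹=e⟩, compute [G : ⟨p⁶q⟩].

First find ord(p⁶q) by computing successive powers:
  (p⁶q)¹ = p⁶q, (p⁶q)² = e.
So |⟨p⁶q⟩| = ord(p⁶q) = 2. With |G| = 22, by Lagrange [G : ⟨p⁶q⟩] = 22/2 = 11.

Answer: 11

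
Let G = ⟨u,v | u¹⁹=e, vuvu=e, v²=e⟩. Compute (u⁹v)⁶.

Compute successive powers of (u⁹v), reducing at each step:
  (u⁹v)²: (u⁹v) · u⁹ = v;   v · v = e
  (u⁹v)³: e · u⁹ = u⁹;   (u⁹) · v = u⁹v
  (u⁹v)⁴: (u⁹v) · u⁹ = v;   v · v = e
  (u⁹v)⁵: e · u⁹ = u⁹;   (u⁹) · v = u⁹v
  (u⁹v)⁶: (u⁹v) · u⁹ = v;   v · v = e

Answer: e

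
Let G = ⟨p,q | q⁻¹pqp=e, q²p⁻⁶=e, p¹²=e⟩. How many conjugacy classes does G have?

The conjugacy classes (representative and size) are:
  [e] (size 1), [p¹¹] (size 2), [p²] (size 2), [p⁹] (size 2), [p⁴] (size 2), [p⁵] (size 2), [p⁶] (size 1), [p²q] (size 6), [pq] (size 6).
Class equation: 1 + 2 + 2 + 2 + 2 + 2 + 1 + 6 + 6 = 24 = |G|. So G has 9 conjugacy classes.

Answer: 9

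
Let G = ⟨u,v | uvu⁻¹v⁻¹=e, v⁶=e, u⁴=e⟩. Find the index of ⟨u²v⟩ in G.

First find ord(u²v) by computing successive powers:
  (u²v)¹ = u²v, (u²v)² = v², (u²v)³ = u²v³, (u²v)⁴ = v⁴, (u²v)⁵ = u²v⁵, (u²v)⁶ = e.
So |⟨u²v⟩| = ord(u²v) = 6. With |G| = 24, by Lagrange [G : ⟨u²v⟩] = 24/6 = 4.

Answer: 4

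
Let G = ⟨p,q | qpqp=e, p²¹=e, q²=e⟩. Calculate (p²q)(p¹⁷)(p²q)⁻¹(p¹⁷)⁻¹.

[(p²q), (p¹⁷)] = (p²q)·(p¹⁷)·(p²q)⁻¹·(p¹⁷)⁻¹.
  (p²q) · (p¹⁷) = p⁶q
  (p⁶q) · (p²q) = p⁴
  (p⁴) · (p⁴) = p⁸

Answer: p⁸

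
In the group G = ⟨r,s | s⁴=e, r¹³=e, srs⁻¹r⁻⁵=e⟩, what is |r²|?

Compute successive powers until reaching e:
  (r²)¹ = r², (r²)² = r⁴, (r²)³ = r⁶, (r²)⁴ = r⁸, (r²)⁵ = r¹⁰, (r²)⁶ = r¹², (r²)⁷ = r, (r²)⁸ = r³, (r²)⁹ = r⁵, (r²)¹⁰ = r⁷, (r²)¹¹ = r⁹, (r²)¹² = r¹¹, (r²)¹³ = e.
The smallest positive k with (r²)ᵏ = e is 13.

Answer: 13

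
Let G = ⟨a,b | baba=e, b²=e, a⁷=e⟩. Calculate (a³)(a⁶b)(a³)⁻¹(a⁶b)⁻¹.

[(a³), (a⁶b)] = (a³)·(a⁶b)·(a³)⁻¹·(a⁶b)⁻¹.
  (a³) · (a⁶b) = a²b
  (a²b) · (a⁴) = a⁵b
  (a⁵b) · (a⁶b) = a⁶

Answer: a⁶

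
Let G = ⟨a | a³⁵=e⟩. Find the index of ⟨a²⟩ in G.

First find ord(a²) by computing successive powers:
  (a²)¹ = a², (a²)² = a⁴, (a²)³ = a⁶, (a²)⁴ = a⁸, (a²)⁵ = a¹⁰, (a²)⁶ = a¹², (a²)⁷ = a¹⁴, (a²)⁸ = a¹⁶, (a²)⁹ = a¹⁸, (a²)¹⁰ = a²⁰, (a²)¹¹ = a²², (a²)¹² = a²⁴, (a²)¹³ = a²⁶, (a²)¹⁴ = a²⁸, (a²)¹⁵ = a³⁰, (a²)¹⁶ = a³², (a²)¹⁷ = a³⁴, (a²)¹⁸ = a, (a²)¹⁹ = a³, (a²)²⁰ = a⁵, (a²)²¹ = a⁷, (a²)²² = a⁹, (a²)²³ = a¹¹, (a²)²⁴ = a¹³, (a²)²⁵ = a¹⁵, (a²)²⁶ = a¹⁷, (a²)²⁷ = a¹⁹, (a²)²⁸ = a²¹, (a²)²⁹ = a²³, (a²)³⁰ = a²⁵, (a²)³¹ = a²⁷, (a²)³² = a²⁹, (a²)³³ = a³¹, (a²)³⁴ = a³³, (a²)³⁵ = e.
So |⟨a²⟩| = ord(a²) = 35. With |G| = 35, by Lagrange [G : ⟨a²⟩] = 35/35 = 1.

Answer: 1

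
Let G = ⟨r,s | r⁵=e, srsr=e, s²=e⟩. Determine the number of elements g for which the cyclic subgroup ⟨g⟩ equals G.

⟨g⟩ = G would require ord(g) = |G| = 10, but the maximum element order in G is 5 < 10. So G is not cyclic and no single element generates it: the count is 0.

Answer: 0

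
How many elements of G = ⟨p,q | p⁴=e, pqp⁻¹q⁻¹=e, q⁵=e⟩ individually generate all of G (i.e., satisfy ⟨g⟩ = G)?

G is cyclic of order 20. An element generates G iff its order is 20, and a cyclic group of order 20 has exactly φ(20) = 8 such elements.

Answer: 8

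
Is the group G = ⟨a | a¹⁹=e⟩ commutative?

G has a single generator, so G is cyclic and hence abelian.

Answer: Yes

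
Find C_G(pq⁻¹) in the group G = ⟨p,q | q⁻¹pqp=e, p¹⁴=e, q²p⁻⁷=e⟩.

⟨pq⁻¹⟩ ⊆ C_G(pq⁻¹) since powers of pq⁻¹ commute with pq⁻¹; so |C_G(pq⁻¹)| ≥ |⟨pq⁻¹⟩| = 4.
By orbit–stabilizer, |C_G(pq⁻¹)| = |G| / |conj. class of pq⁻¹| = 28 / 7 = 4.
The 4 elements commuting with pq⁻¹ are {e, p⁷, pq, pq⁻¹}.

Answer: {e, p⁷, pq, pq⁻¹}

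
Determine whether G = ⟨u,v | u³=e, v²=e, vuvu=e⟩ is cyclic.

Every cyclic group is abelian. But u·v = uv while v·u = u²v, so u·v ≠ v·u and G is not abelian. Hence G is not cyclic.

Answer: No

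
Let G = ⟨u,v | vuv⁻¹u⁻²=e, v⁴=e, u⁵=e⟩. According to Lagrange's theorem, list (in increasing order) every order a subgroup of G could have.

|G| = 20 = 2² · 5. By Lagrange's theorem the order of any subgroup divides 20; the divisors of 20 are 1, 2, 4, 5, 10, 20.

Answer: 1, 2, 4, 5, 10, 20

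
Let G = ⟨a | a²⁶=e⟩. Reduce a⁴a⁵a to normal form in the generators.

Multiply left to right, reducing at each step:
  (a⁴) · a⁵ = a⁹
  (a⁹) · a = a¹⁰

Answer: a¹⁰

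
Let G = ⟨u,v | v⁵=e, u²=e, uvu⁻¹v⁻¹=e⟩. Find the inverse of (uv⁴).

The order of (uv⁴) is 10 (smallest k with (uv⁴)ᵏ = e), so (uv⁴)⁻¹ = (uv⁴)⁹ = uv.
Check: (uv⁴) · (uv) → (uv⁴) · u = v⁴;   (v⁴) · v = e, giving e as required.

Answer: uv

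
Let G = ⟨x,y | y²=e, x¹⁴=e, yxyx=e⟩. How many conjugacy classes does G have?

The conjugacy classes (representative and size) are:
  [e] (size 1), [x¹³] (size 2), [x²] (size 2), [x³] (size 2), [x¹⁰] (size 2), [x⁵] (size 2), [x⁸] (size 2), [x⁷] (size 1), [x⁶y] (size 7), [x⁹y] (size 7).
Class equation: 1 + 2 + 2 + 2 + 2 + 2 + 2 + 1 + 7 + 7 = 28 = |G|. So G has 10 conjugacy classes.

Answer: 10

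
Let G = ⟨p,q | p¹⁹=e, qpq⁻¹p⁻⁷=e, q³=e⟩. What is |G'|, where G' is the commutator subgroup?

G' = [G, G] is generated by all commutators. The generator-pair commutators are: [p, q] = p¹³.
The subgroup they normally generate is {e, p, p², p³, p⁴, p⁵, p⁶, p⁷, p⁸, p⁹, p¹⁰, p¹¹, p¹², p¹³, p¹⁴, p¹⁵, p¹⁶, p¹⁷, p¹⁸}, of order 19.
Check: |G/G'| = 57/19 = 3 is the order of the abelianisation.

Answer: 19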